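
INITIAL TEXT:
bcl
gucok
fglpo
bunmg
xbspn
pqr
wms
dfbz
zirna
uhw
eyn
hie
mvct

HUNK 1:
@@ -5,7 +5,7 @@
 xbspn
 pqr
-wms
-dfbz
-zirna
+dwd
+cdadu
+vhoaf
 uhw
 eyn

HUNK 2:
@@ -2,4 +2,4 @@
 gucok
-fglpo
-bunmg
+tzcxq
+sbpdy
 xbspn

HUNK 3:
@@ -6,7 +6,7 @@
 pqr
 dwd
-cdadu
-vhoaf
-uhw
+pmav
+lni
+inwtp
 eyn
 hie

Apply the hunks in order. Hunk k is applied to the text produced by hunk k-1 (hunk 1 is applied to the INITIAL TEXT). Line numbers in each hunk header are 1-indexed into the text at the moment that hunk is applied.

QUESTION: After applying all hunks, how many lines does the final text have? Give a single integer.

Answer: 13

Derivation:
Hunk 1: at line 5 remove [wms,dfbz,zirna] add [dwd,cdadu,vhoaf] -> 13 lines: bcl gucok fglpo bunmg xbspn pqr dwd cdadu vhoaf uhw eyn hie mvct
Hunk 2: at line 2 remove [fglpo,bunmg] add [tzcxq,sbpdy] -> 13 lines: bcl gucok tzcxq sbpdy xbspn pqr dwd cdadu vhoaf uhw eyn hie mvct
Hunk 3: at line 6 remove [cdadu,vhoaf,uhw] add [pmav,lni,inwtp] -> 13 lines: bcl gucok tzcxq sbpdy xbspn pqr dwd pmav lni inwtp eyn hie mvct
Final line count: 13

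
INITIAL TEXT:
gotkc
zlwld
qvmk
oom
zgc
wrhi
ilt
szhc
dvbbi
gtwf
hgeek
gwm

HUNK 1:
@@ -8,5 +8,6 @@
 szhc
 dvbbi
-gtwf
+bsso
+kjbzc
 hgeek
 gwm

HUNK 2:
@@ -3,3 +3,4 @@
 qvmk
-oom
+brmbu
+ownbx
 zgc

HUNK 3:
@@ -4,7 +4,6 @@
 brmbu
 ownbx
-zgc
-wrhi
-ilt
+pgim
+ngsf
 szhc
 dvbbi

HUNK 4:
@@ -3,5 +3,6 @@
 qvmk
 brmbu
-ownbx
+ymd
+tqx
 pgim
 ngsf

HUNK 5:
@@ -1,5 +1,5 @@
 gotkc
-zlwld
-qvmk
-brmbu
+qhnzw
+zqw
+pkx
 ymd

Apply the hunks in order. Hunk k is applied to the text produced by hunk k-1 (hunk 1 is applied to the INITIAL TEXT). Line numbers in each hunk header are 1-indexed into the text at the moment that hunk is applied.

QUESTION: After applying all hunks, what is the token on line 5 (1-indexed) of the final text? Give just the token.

Hunk 1: at line 8 remove [gtwf] add [bsso,kjbzc] -> 13 lines: gotkc zlwld qvmk oom zgc wrhi ilt szhc dvbbi bsso kjbzc hgeek gwm
Hunk 2: at line 3 remove [oom] add [brmbu,ownbx] -> 14 lines: gotkc zlwld qvmk brmbu ownbx zgc wrhi ilt szhc dvbbi bsso kjbzc hgeek gwm
Hunk 3: at line 4 remove [zgc,wrhi,ilt] add [pgim,ngsf] -> 13 lines: gotkc zlwld qvmk brmbu ownbx pgim ngsf szhc dvbbi bsso kjbzc hgeek gwm
Hunk 4: at line 3 remove [ownbx] add [ymd,tqx] -> 14 lines: gotkc zlwld qvmk brmbu ymd tqx pgim ngsf szhc dvbbi bsso kjbzc hgeek gwm
Hunk 5: at line 1 remove [zlwld,qvmk,brmbu] add [qhnzw,zqw,pkx] -> 14 lines: gotkc qhnzw zqw pkx ymd tqx pgim ngsf szhc dvbbi bsso kjbzc hgeek gwm
Final line 5: ymd

Answer: ymd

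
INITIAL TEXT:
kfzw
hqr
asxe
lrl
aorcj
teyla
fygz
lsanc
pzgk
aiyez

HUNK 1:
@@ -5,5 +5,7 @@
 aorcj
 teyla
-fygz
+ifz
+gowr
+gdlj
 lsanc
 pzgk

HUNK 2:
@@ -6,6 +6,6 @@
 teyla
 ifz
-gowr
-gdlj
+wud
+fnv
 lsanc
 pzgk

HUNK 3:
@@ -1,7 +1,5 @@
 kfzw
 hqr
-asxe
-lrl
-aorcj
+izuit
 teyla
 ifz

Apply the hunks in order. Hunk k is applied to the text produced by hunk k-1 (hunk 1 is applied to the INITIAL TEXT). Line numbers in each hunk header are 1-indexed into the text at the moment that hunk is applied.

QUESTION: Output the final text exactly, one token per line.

Answer: kfzw
hqr
izuit
teyla
ifz
wud
fnv
lsanc
pzgk
aiyez

Derivation:
Hunk 1: at line 5 remove [fygz] add [ifz,gowr,gdlj] -> 12 lines: kfzw hqr asxe lrl aorcj teyla ifz gowr gdlj lsanc pzgk aiyez
Hunk 2: at line 6 remove [gowr,gdlj] add [wud,fnv] -> 12 lines: kfzw hqr asxe lrl aorcj teyla ifz wud fnv lsanc pzgk aiyez
Hunk 3: at line 1 remove [asxe,lrl,aorcj] add [izuit] -> 10 lines: kfzw hqr izuit teyla ifz wud fnv lsanc pzgk aiyez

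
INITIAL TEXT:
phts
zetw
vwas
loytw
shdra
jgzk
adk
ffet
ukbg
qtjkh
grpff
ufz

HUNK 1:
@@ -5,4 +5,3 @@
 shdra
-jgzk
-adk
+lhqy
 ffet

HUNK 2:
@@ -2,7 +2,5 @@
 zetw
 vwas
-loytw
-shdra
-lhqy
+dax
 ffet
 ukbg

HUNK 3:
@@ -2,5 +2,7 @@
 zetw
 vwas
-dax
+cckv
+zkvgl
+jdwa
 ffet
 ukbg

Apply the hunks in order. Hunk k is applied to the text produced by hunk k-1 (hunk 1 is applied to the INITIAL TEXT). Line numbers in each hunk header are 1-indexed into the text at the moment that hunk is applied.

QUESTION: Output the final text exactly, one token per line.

Answer: phts
zetw
vwas
cckv
zkvgl
jdwa
ffet
ukbg
qtjkh
grpff
ufz

Derivation:
Hunk 1: at line 5 remove [jgzk,adk] add [lhqy] -> 11 lines: phts zetw vwas loytw shdra lhqy ffet ukbg qtjkh grpff ufz
Hunk 2: at line 2 remove [loytw,shdra,lhqy] add [dax] -> 9 lines: phts zetw vwas dax ffet ukbg qtjkh grpff ufz
Hunk 3: at line 2 remove [dax] add [cckv,zkvgl,jdwa] -> 11 lines: phts zetw vwas cckv zkvgl jdwa ffet ukbg qtjkh grpff ufz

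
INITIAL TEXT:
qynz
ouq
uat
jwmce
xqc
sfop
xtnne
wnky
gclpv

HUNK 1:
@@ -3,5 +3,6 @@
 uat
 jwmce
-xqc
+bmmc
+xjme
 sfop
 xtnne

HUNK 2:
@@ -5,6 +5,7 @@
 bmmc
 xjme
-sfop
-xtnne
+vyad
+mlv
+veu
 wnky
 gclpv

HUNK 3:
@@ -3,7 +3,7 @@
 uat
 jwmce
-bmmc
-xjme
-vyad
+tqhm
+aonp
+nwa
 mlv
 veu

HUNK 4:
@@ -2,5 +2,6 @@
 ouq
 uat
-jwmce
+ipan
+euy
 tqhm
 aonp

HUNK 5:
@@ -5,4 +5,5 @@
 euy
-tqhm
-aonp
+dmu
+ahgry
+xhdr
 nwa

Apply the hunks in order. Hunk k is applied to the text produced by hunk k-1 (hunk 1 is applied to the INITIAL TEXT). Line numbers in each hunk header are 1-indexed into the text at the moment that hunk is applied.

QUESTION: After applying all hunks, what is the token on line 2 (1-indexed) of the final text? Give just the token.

Answer: ouq

Derivation:
Hunk 1: at line 3 remove [xqc] add [bmmc,xjme] -> 10 lines: qynz ouq uat jwmce bmmc xjme sfop xtnne wnky gclpv
Hunk 2: at line 5 remove [sfop,xtnne] add [vyad,mlv,veu] -> 11 lines: qynz ouq uat jwmce bmmc xjme vyad mlv veu wnky gclpv
Hunk 3: at line 3 remove [bmmc,xjme,vyad] add [tqhm,aonp,nwa] -> 11 lines: qynz ouq uat jwmce tqhm aonp nwa mlv veu wnky gclpv
Hunk 4: at line 2 remove [jwmce] add [ipan,euy] -> 12 lines: qynz ouq uat ipan euy tqhm aonp nwa mlv veu wnky gclpv
Hunk 5: at line 5 remove [tqhm,aonp] add [dmu,ahgry,xhdr] -> 13 lines: qynz ouq uat ipan euy dmu ahgry xhdr nwa mlv veu wnky gclpv
Final line 2: ouq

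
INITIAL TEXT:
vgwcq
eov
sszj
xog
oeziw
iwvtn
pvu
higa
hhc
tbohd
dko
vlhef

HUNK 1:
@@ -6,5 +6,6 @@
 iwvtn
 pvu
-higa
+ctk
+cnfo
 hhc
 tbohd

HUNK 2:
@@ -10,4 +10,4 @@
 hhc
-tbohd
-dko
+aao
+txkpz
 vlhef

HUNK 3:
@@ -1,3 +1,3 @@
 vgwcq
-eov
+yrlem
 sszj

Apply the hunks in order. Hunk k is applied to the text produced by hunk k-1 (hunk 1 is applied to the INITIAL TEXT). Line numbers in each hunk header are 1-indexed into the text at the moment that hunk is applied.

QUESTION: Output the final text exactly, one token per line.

Answer: vgwcq
yrlem
sszj
xog
oeziw
iwvtn
pvu
ctk
cnfo
hhc
aao
txkpz
vlhef

Derivation:
Hunk 1: at line 6 remove [higa] add [ctk,cnfo] -> 13 lines: vgwcq eov sszj xog oeziw iwvtn pvu ctk cnfo hhc tbohd dko vlhef
Hunk 2: at line 10 remove [tbohd,dko] add [aao,txkpz] -> 13 lines: vgwcq eov sszj xog oeziw iwvtn pvu ctk cnfo hhc aao txkpz vlhef
Hunk 3: at line 1 remove [eov] add [yrlem] -> 13 lines: vgwcq yrlem sszj xog oeziw iwvtn pvu ctk cnfo hhc aao txkpz vlhef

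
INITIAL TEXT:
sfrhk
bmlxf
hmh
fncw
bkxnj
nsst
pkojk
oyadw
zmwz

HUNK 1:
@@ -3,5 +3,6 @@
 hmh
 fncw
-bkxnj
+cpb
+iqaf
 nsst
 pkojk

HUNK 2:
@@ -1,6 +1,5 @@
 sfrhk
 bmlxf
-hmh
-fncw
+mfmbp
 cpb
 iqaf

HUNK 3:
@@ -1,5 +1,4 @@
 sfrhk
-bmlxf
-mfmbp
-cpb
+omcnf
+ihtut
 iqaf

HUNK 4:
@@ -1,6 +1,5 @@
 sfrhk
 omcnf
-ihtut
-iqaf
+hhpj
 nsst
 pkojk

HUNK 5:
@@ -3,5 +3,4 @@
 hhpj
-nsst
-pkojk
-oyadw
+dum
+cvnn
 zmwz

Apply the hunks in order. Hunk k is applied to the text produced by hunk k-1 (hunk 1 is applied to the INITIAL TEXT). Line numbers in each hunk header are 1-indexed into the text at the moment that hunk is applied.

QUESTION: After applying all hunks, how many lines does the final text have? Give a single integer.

Answer: 6

Derivation:
Hunk 1: at line 3 remove [bkxnj] add [cpb,iqaf] -> 10 lines: sfrhk bmlxf hmh fncw cpb iqaf nsst pkojk oyadw zmwz
Hunk 2: at line 1 remove [hmh,fncw] add [mfmbp] -> 9 lines: sfrhk bmlxf mfmbp cpb iqaf nsst pkojk oyadw zmwz
Hunk 3: at line 1 remove [bmlxf,mfmbp,cpb] add [omcnf,ihtut] -> 8 lines: sfrhk omcnf ihtut iqaf nsst pkojk oyadw zmwz
Hunk 4: at line 1 remove [ihtut,iqaf] add [hhpj] -> 7 lines: sfrhk omcnf hhpj nsst pkojk oyadw zmwz
Hunk 5: at line 3 remove [nsst,pkojk,oyadw] add [dum,cvnn] -> 6 lines: sfrhk omcnf hhpj dum cvnn zmwz
Final line count: 6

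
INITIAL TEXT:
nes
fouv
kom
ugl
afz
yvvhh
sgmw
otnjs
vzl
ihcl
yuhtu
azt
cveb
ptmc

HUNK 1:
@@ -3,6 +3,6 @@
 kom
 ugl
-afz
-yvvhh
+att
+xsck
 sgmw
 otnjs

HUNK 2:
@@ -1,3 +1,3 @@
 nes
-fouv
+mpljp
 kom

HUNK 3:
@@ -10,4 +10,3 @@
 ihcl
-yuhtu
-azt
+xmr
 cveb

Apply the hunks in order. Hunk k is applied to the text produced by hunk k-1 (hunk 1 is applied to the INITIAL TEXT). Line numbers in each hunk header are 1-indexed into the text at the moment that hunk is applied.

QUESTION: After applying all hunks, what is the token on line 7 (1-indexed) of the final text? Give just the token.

Hunk 1: at line 3 remove [afz,yvvhh] add [att,xsck] -> 14 lines: nes fouv kom ugl att xsck sgmw otnjs vzl ihcl yuhtu azt cveb ptmc
Hunk 2: at line 1 remove [fouv] add [mpljp] -> 14 lines: nes mpljp kom ugl att xsck sgmw otnjs vzl ihcl yuhtu azt cveb ptmc
Hunk 3: at line 10 remove [yuhtu,azt] add [xmr] -> 13 lines: nes mpljp kom ugl att xsck sgmw otnjs vzl ihcl xmr cveb ptmc
Final line 7: sgmw

Answer: sgmw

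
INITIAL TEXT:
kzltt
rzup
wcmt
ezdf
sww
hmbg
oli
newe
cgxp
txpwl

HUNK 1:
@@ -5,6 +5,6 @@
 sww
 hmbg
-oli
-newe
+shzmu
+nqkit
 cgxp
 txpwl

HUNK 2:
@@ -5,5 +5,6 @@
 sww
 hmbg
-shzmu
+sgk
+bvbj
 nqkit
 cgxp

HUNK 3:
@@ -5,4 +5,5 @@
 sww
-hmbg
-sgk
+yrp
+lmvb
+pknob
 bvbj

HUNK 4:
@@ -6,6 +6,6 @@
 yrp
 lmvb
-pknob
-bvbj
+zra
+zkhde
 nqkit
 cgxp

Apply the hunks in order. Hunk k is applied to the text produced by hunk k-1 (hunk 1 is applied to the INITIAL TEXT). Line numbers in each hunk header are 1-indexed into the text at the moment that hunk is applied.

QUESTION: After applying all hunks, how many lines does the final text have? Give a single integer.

Answer: 12

Derivation:
Hunk 1: at line 5 remove [oli,newe] add [shzmu,nqkit] -> 10 lines: kzltt rzup wcmt ezdf sww hmbg shzmu nqkit cgxp txpwl
Hunk 2: at line 5 remove [shzmu] add [sgk,bvbj] -> 11 lines: kzltt rzup wcmt ezdf sww hmbg sgk bvbj nqkit cgxp txpwl
Hunk 3: at line 5 remove [hmbg,sgk] add [yrp,lmvb,pknob] -> 12 lines: kzltt rzup wcmt ezdf sww yrp lmvb pknob bvbj nqkit cgxp txpwl
Hunk 4: at line 6 remove [pknob,bvbj] add [zra,zkhde] -> 12 lines: kzltt rzup wcmt ezdf sww yrp lmvb zra zkhde nqkit cgxp txpwl
Final line count: 12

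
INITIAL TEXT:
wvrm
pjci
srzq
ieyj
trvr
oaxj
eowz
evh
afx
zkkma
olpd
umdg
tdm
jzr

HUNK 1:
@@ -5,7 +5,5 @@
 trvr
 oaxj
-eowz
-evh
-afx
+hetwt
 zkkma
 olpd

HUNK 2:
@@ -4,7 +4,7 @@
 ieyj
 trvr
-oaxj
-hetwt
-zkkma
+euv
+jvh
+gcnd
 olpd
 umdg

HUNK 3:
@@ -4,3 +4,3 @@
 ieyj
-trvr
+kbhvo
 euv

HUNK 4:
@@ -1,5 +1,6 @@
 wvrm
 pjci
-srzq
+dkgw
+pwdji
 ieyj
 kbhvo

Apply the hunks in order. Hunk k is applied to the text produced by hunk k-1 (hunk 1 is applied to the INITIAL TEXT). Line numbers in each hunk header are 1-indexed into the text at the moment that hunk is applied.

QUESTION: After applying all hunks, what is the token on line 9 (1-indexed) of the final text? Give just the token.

Hunk 1: at line 5 remove [eowz,evh,afx] add [hetwt] -> 12 lines: wvrm pjci srzq ieyj trvr oaxj hetwt zkkma olpd umdg tdm jzr
Hunk 2: at line 4 remove [oaxj,hetwt,zkkma] add [euv,jvh,gcnd] -> 12 lines: wvrm pjci srzq ieyj trvr euv jvh gcnd olpd umdg tdm jzr
Hunk 3: at line 4 remove [trvr] add [kbhvo] -> 12 lines: wvrm pjci srzq ieyj kbhvo euv jvh gcnd olpd umdg tdm jzr
Hunk 4: at line 1 remove [srzq] add [dkgw,pwdji] -> 13 lines: wvrm pjci dkgw pwdji ieyj kbhvo euv jvh gcnd olpd umdg tdm jzr
Final line 9: gcnd

Answer: gcnd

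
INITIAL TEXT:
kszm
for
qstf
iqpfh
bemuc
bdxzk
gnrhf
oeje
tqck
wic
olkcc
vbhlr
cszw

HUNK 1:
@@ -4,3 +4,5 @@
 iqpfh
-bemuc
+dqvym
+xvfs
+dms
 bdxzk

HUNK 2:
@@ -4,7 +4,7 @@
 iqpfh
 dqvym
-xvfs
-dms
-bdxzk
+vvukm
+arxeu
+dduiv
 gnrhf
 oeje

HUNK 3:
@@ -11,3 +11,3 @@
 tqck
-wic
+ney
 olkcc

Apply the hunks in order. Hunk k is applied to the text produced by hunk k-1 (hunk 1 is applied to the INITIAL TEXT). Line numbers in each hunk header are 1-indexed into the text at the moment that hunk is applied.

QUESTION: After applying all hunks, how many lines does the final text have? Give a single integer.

Hunk 1: at line 4 remove [bemuc] add [dqvym,xvfs,dms] -> 15 lines: kszm for qstf iqpfh dqvym xvfs dms bdxzk gnrhf oeje tqck wic olkcc vbhlr cszw
Hunk 2: at line 4 remove [xvfs,dms,bdxzk] add [vvukm,arxeu,dduiv] -> 15 lines: kszm for qstf iqpfh dqvym vvukm arxeu dduiv gnrhf oeje tqck wic olkcc vbhlr cszw
Hunk 3: at line 11 remove [wic] add [ney] -> 15 lines: kszm for qstf iqpfh dqvym vvukm arxeu dduiv gnrhf oeje tqck ney olkcc vbhlr cszw
Final line count: 15

Answer: 15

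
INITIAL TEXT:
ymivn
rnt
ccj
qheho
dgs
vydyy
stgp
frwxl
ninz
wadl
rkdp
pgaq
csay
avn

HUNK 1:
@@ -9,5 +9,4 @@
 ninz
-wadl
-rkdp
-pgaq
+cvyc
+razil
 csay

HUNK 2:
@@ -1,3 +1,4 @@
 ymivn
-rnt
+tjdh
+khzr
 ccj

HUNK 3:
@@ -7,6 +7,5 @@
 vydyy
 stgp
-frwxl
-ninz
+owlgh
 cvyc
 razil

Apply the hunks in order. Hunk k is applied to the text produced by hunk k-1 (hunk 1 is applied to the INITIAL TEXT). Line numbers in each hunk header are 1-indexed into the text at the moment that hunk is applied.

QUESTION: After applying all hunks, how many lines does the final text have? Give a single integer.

Answer: 13

Derivation:
Hunk 1: at line 9 remove [wadl,rkdp,pgaq] add [cvyc,razil] -> 13 lines: ymivn rnt ccj qheho dgs vydyy stgp frwxl ninz cvyc razil csay avn
Hunk 2: at line 1 remove [rnt] add [tjdh,khzr] -> 14 lines: ymivn tjdh khzr ccj qheho dgs vydyy stgp frwxl ninz cvyc razil csay avn
Hunk 3: at line 7 remove [frwxl,ninz] add [owlgh] -> 13 lines: ymivn tjdh khzr ccj qheho dgs vydyy stgp owlgh cvyc razil csay avn
Final line count: 13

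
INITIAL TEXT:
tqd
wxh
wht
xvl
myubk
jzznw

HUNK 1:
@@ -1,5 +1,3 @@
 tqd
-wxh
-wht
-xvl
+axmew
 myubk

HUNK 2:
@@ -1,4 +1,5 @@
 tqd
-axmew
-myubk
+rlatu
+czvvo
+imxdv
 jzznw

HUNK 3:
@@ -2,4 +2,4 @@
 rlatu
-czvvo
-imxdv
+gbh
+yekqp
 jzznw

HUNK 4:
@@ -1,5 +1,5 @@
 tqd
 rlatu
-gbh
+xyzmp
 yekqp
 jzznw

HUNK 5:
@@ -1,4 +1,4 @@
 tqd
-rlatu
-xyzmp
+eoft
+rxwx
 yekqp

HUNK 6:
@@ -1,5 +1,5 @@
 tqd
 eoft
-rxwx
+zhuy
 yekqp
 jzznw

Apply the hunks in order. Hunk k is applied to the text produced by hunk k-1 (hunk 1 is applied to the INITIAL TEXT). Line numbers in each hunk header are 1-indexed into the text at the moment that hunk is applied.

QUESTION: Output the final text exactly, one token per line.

Hunk 1: at line 1 remove [wxh,wht,xvl] add [axmew] -> 4 lines: tqd axmew myubk jzznw
Hunk 2: at line 1 remove [axmew,myubk] add [rlatu,czvvo,imxdv] -> 5 lines: tqd rlatu czvvo imxdv jzznw
Hunk 3: at line 2 remove [czvvo,imxdv] add [gbh,yekqp] -> 5 lines: tqd rlatu gbh yekqp jzznw
Hunk 4: at line 1 remove [gbh] add [xyzmp] -> 5 lines: tqd rlatu xyzmp yekqp jzznw
Hunk 5: at line 1 remove [rlatu,xyzmp] add [eoft,rxwx] -> 5 lines: tqd eoft rxwx yekqp jzznw
Hunk 6: at line 1 remove [rxwx] add [zhuy] -> 5 lines: tqd eoft zhuy yekqp jzznw

Answer: tqd
eoft
zhuy
yekqp
jzznw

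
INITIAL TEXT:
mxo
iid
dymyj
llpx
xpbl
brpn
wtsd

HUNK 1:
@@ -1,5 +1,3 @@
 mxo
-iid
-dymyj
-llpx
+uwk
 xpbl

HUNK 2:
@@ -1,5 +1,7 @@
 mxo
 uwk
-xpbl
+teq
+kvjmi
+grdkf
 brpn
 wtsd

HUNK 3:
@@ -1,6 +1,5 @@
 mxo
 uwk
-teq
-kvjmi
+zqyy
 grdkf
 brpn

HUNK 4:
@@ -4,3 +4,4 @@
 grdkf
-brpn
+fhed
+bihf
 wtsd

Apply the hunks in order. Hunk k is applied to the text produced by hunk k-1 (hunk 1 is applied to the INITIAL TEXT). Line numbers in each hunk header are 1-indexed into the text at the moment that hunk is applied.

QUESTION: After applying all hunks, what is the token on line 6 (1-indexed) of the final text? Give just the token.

Hunk 1: at line 1 remove [iid,dymyj,llpx] add [uwk] -> 5 lines: mxo uwk xpbl brpn wtsd
Hunk 2: at line 1 remove [xpbl] add [teq,kvjmi,grdkf] -> 7 lines: mxo uwk teq kvjmi grdkf brpn wtsd
Hunk 3: at line 1 remove [teq,kvjmi] add [zqyy] -> 6 lines: mxo uwk zqyy grdkf brpn wtsd
Hunk 4: at line 4 remove [brpn] add [fhed,bihf] -> 7 lines: mxo uwk zqyy grdkf fhed bihf wtsd
Final line 6: bihf

Answer: bihf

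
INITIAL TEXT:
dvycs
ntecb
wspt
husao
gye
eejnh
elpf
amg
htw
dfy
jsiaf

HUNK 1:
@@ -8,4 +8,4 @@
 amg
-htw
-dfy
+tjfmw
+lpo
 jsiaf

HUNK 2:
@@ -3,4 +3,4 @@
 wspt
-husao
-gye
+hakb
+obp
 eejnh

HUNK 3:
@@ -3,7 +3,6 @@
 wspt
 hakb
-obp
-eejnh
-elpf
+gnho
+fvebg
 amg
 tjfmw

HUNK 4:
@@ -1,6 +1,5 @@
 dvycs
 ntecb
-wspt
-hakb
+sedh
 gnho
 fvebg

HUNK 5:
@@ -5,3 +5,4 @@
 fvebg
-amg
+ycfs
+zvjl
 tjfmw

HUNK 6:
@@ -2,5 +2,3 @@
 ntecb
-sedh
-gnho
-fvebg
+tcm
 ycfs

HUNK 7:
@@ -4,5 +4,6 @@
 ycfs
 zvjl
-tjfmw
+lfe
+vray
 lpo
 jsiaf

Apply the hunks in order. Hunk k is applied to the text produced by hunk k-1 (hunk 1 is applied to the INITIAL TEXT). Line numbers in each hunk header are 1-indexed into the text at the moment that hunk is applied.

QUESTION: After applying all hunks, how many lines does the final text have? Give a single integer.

Answer: 9

Derivation:
Hunk 1: at line 8 remove [htw,dfy] add [tjfmw,lpo] -> 11 lines: dvycs ntecb wspt husao gye eejnh elpf amg tjfmw lpo jsiaf
Hunk 2: at line 3 remove [husao,gye] add [hakb,obp] -> 11 lines: dvycs ntecb wspt hakb obp eejnh elpf amg tjfmw lpo jsiaf
Hunk 3: at line 3 remove [obp,eejnh,elpf] add [gnho,fvebg] -> 10 lines: dvycs ntecb wspt hakb gnho fvebg amg tjfmw lpo jsiaf
Hunk 4: at line 1 remove [wspt,hakb] add [sedh] -> 9 lines: dvycs ntecb sedh gnho fvebg amg tjfmw lpo jsiaf
Hunk 5: at line 5 remove [amg] add [ycfs,zvjl] -> 10 lines: dvycs ntecb sedh gnho fvebg ycfs zvjl tjfmw lpo jsiaf
Hunk 6: at line 2 remove [sedh,gnho,fvebg] add [tcm] -> 8 lines: dvycs ntecb tcm ycfs zvjl tjfmw lpo jsiaf
Hunk 7: at line 4 remove [tjfmw] add [lfe,vray] -> 9 lines: dvycs ntecb tcm ycfs zvjl lfe vray lpo jsiaf
Final line count: 9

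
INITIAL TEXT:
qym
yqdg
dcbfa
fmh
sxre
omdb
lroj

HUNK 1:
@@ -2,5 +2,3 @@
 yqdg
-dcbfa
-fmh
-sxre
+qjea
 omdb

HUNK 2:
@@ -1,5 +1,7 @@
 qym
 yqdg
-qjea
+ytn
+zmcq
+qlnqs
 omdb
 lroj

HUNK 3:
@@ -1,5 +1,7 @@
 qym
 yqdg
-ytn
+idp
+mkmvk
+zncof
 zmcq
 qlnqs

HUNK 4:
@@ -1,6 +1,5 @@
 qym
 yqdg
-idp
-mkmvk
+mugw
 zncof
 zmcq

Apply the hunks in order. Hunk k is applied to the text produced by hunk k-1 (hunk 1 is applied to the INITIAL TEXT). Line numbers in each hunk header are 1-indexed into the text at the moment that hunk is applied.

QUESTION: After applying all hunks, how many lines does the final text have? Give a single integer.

Answer: 8

Derivation:
Hunk 1: at line 2 remove [dcbfa,fmh,sxre] add [qjea] -> 5 lines: qym yqdg qjea omdb lroj
Hunk 2: at line 1 remove [qjea] add [ytn,zmcq,qlnqs] -> 7 lines: qym yqdg ytn zmcq qlnqs omdb lroj
Hunk 3: at line 1 remove [ytn] add [idp,mkmvk,zncof] -> 9 lines: qym yqdg idp mkmvk zncof zmcq qlnqs omdb lroj
Hunk 4: at line 1 remove [idp,mkmvk] add [mugw] -> 8 lines: qym yqdg mugw zncof zmcq qlnqs omdb lroj
Final line count: 8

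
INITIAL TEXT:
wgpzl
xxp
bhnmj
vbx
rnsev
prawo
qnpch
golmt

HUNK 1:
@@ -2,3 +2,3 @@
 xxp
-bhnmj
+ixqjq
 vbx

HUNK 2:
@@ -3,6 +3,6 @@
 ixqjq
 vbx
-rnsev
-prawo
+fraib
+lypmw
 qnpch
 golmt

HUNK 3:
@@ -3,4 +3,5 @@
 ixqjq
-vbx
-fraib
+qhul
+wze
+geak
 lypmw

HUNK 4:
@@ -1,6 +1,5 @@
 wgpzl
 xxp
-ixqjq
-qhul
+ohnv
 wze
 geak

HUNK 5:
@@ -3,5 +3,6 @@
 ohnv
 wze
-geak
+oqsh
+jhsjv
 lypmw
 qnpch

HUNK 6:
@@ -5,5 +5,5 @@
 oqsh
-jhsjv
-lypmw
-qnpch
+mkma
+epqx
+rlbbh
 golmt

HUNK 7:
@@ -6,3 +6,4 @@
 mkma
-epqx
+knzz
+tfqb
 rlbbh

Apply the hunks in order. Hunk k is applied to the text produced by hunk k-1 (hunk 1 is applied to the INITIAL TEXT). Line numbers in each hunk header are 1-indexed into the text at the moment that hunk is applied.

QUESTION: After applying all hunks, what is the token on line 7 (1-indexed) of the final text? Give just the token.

Hunk 1: at line 2 remove [bhnmj] add [ixqjq] -> 8 lines: wgpzl xxp ixqjq vbx rnsev prawo qnpch golmt
Hunk 2: at line 3 remove [rnsev,prawo] add [fraib,lypmw] -> 8 lines: wgpzl xxp ixqjq vbx fraib lypmw qnpch golmt
Hunk 3: at line 3 remove [vbx,fraib] add [qhul,wze,geak] -> 9 lines: wgpzl xxp ixqjq qhul wze geak lypmw qnpch golmt
Hunk 4: at line 1 remove [ixqjq,qhul] add [ohnv] -> 8 lines: wgpzl xxp ohnv wze geak lypmw qnpch golmt
Hunk 5: at line 3 remove [geak] add [oqsh,jhsjv] -> 9 lines: wgpzl xxp ohnv wze oqsh jhsjv lypmw qnpch golmt
Hunk 6: at line 5 remove [jhsjv,lypmw,qnpch] add [mkma,epqx,rlbbh] -> 9 lines: wgpzl xxp ohnv wze oqsh mkma epqx rlbbh golmt
Hunk 7: at line 6 remove [epqx] add [knzz,tfqb] -> 10 lines: wgpzl xxp ohnv wze oqsh mkma knzz tfqb rlbbh golmt
Final line 7: knzz

Answer: knzz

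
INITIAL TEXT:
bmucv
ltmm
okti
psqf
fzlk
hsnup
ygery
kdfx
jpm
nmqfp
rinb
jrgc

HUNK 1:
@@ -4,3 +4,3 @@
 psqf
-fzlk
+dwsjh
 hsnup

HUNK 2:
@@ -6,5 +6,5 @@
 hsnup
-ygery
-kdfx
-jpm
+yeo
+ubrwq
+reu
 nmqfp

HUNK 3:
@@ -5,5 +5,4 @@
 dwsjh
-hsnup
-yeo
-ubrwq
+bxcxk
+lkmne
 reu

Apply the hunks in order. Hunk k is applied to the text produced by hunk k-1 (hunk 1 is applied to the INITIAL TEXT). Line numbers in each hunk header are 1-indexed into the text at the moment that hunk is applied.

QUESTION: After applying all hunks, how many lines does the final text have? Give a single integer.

Hunk 1: at line 4 remove [fzlk] add [dwsjh] -> 12 lines: bmucv ltmm okti psqf dwsjh hsnup ygery kdfx jpm nmqfp rinb jrgc
Hunk 2: at line 6 remove [ygery,kdfx,jpm] add [yeo,ubrwq,reu] -> 12 lines: bmucv ltmm okti psqf dwsjh hsnup yeo ubrwq reu nmqfp rinb jrgc
Hunk 3: at line 5 remove [hsnup,yeo,ubrwq] add [bxcxk,lkmne] -> 11 lines: bmucv ltmm okti psqf dwsjh bxcxk lkmne reu nmqfp rinb jrgc
Final line count: 11

Answer: 11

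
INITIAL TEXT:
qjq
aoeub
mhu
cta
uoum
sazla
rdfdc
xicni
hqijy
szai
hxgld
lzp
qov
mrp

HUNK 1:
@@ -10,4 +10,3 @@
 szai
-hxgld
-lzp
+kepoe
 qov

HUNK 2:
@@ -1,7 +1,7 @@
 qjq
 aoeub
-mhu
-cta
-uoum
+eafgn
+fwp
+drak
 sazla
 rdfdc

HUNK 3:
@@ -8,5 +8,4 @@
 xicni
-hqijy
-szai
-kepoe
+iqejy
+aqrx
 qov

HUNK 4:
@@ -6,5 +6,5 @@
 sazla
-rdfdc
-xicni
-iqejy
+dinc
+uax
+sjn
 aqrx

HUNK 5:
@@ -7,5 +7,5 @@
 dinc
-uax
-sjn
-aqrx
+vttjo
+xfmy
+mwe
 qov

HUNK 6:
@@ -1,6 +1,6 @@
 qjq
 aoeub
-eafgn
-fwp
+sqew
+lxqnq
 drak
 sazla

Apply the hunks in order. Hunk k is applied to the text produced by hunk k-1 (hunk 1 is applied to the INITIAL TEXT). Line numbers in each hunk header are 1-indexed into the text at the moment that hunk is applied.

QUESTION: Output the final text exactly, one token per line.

Hunk 1: at line 10 remove [hxgld,lzp] add [kepoe] -> 13 lines: qjq aoeub mhu cta uoum sazla rdfdc xicni hqijy szai kepoe qov mrp
Hunk 2: at line 1 remove [mhu,cta,uoum] add [eafgn,fwp,drak] -> 13 lines: qjq aoeub eafgn fwp drak sazla rdfdc xicni hqijy szai kepoe qov mrp
Hunk 3: at line 8 remove [hqijy,szai,kepoe] add [iqejy,aqrx] -> 12 lines: qjq aoeub eafgn fwp drak sazla rdfdc xicni iqejy aqrx qov mrp
Hunk 4: at line 6 remove [rdfdc,xicni,iqejy] add [dinc,uax,sjn] -> 12 lines: qjq aoeub eafgn fwp drak sazla dinc uax sjn aqrx qov mrp
Hunk 5: at line 7 remove [uax,sjn,aqrx] add [vttjo,xfmy,mwe] -> 12 lines: qjq aoeub eafgn fwp drak sazla dinc vttjo xfmy mwe qov mrp
Hunk 6: at line 1 remove [eafgn,fwp] add [sqew,lxqnq] -> 12 lines: qjq aoeub sqew lxqnq drak sazla dinc vttjo xfmy mwe qov mrp

Answer: qjq
aoeub
sqew
lxqnq
drak
sazla
dinc
vttjo
xfmy
mwe
qov
mrp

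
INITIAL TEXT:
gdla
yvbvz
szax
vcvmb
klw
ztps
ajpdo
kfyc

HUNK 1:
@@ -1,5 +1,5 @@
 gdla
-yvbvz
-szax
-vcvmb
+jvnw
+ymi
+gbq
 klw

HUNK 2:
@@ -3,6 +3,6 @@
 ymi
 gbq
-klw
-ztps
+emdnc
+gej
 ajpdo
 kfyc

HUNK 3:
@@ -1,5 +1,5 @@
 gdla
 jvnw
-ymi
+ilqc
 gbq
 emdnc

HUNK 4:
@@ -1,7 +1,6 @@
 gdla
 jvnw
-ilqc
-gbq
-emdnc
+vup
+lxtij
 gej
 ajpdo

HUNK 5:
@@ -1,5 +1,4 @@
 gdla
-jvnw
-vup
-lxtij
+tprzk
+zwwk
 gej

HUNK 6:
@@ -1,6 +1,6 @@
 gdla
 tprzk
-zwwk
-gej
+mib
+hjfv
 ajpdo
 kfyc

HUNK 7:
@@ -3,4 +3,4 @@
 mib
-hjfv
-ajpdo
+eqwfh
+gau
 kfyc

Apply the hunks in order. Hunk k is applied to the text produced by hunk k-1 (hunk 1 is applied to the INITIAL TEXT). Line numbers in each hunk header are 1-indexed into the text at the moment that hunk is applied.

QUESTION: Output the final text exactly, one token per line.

Answer: gdla
tprzk
mib
eqwfh
gau
kfyc

Derivation:
Hunk 1: at line 1 remove [yvbvz,szax,vcvmb] add [jvnw,ymi,gbq] -> 8 lines: gdla jvnw ymi gbq klw ztps ajpdo kfyc
Hunk 2: at line 3 remove [klw,ztps] add [emdnc,gej] -> 8 lines: gdla jvnw ymi gbq emdnc gej ajpdo kfyc
Hunk 3: at line 1 remove [ymi] add [ilqc] -> 8 lines: gdla jvnw ilqc gbq emdnc gej ajpdo kfyc
Hunk 4: at line 1 remove [ilqc,gbq,emdnc] add [vup,lxtij] -> 7 lines: gdla jvnw vup lxtij gej ajpdo kfyc
Hunk 5: at line 1 remove [jvnw,vup,lxtij] add [tprzk,zwwk] -> 6 lines: gdla tprzk zwwk gej ajpdo kfyc
Hunk 6: at line 1 remove [zwwk,gej] add [mib,hjfv] -> 6 lines: gdla tprzk mib hjfv ajpdo kfyc
Hunk 7: at line 3 remove [hjfv,ajpdo] add [eqwfh,gau] -> 6 lines: gdla tprzk mib eqwfh gau kfyc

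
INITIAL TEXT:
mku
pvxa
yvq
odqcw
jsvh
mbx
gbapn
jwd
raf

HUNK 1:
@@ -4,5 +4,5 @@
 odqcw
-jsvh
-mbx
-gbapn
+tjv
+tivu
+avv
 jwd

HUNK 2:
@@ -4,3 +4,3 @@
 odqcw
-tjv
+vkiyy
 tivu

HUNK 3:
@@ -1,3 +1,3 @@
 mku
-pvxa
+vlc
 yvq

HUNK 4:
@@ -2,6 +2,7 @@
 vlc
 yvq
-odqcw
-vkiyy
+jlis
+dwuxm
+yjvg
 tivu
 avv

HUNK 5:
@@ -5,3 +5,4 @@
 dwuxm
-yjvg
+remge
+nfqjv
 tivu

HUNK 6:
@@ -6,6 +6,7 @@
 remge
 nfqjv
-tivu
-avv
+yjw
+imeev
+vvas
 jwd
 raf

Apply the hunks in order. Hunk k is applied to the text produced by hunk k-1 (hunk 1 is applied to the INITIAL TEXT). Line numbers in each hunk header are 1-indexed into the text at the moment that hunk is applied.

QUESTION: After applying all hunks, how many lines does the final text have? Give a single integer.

Answer: 12

Derivation:
Hunk 1: at line 4 remove [jsvh,mbx,gbapn] add [tjv,tivu,avv] -> 9 lines: mku pvxa yvq odqcw tjv tivu avv jwd raf
Hunk 2: at line 4 remove [tjv] add [vkiyy] -> 9 lines: mku pvxa yvq odqcw vkiyy tivu avv jwd raf
Hunk 3: at line 1 remove [pvxa] add [vlc] -> 9 lines: mku vlc yvq odqcw vkiyy tivu avv jwd raf
Hunk 4: at line 2 remove [odqcw,vkiyy] add [jlis,dwuxm,yjvg] -> 10 lines: mku vlc yvq jlis dwuxm yjvg tivu avv jwd raf
Hunk 5: at line 5 remove [yjvg] add [remge,nfqjv] -> 11 lines: mku vlc yvq jlis dwuxm remge nfqjv tivu avv jwd raf
Hunk 6: at line 6 remove [tivu,avv] add [yjw,imeev,vvas] -> 12 lines: mku vlc yvq jlis dwuxm remge nfqjv yjw imeev vvas jwd raf
Final line count: 12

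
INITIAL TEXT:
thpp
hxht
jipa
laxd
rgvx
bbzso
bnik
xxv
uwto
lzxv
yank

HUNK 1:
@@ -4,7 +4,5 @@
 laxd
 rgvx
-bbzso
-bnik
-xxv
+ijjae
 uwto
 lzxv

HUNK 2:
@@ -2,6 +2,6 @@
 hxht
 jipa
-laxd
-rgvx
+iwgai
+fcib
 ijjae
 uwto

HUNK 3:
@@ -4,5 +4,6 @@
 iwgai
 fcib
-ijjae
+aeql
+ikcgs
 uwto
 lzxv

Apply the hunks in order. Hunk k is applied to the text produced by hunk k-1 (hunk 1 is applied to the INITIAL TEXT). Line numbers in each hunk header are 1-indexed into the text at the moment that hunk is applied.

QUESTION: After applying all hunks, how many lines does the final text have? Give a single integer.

Answer: 10

Derivation:
Hunk 1: at line 4 remove [bbzso,bnik,xxv] add [ijjae] -> 9 lines: thpp hxht jipa laxd rgvx ijjae uwto lzxv yank
Hunk 2: at line 2 remove [laxd,rgvx] add [iwgai,fcib] -> 9 lines: thpp hxht jipa iwgai fcib ijjae uwto lzxv yank
Hunk 3: at line 4 remove [ijjae] add [aeql,ikcgs] -> 10 lines: thpp hxht jipa iwgai fcib aeql ikcgs uwto lzxv yank
Final line count: 10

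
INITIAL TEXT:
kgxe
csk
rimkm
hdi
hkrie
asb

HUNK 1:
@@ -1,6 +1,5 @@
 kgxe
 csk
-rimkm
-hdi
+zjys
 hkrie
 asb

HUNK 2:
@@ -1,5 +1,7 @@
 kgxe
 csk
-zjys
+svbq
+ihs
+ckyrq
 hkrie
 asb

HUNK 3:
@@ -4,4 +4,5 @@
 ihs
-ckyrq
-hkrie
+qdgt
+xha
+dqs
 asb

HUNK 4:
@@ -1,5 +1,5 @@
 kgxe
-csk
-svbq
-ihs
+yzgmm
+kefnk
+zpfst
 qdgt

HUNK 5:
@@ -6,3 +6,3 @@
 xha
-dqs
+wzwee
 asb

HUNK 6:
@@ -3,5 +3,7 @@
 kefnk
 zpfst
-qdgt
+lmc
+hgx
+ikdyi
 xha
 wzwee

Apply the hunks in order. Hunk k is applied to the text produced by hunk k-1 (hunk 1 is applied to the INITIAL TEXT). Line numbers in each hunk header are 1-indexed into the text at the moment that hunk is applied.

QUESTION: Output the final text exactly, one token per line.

Answer: kgxe
yzgmm
kefnk
zpfst
lmc
hgx
ikdyi
xha
wzwee
asb

Derivation:
Hunk 1: at line 1 remove [rimkm,hdi] add [zjys] -> 5 lines: kgxe csk zjys hkrie asb
Hunk 2: at line 1 remove [zjys] add [svbq,ihs,ckyrq] -> 7 lines: kgxe csk svbq ihs ckyrq hkrie asb
Hunk 3: at line 4 remove [ckyrq,hkrie] add [qdgt,xha,dqs] -> 8 lines: kgxe csk svbq ihs qdgt xha dqs asb
Hunk 4: at line 1 remove [csk,svbq,ihs] add [yzgmm,kefnk,zpfst] -> 8 lines: kgxe yzgmm kefnk zpfst qdgt xha dqs asb
Hunk 5: at line 6 remove [dqs] add [wzwee] -> 8 lines: kgxe yzgmm kefnk zpfst qdgt xha wzwee asb
Hunk 6: at line 3 remove [qdgt] add [lmc,hgx,ikdyi] -> 10 lines: kgxe yzgmm kefnk zpfst lmc hgx ikdyi xha wzwee asb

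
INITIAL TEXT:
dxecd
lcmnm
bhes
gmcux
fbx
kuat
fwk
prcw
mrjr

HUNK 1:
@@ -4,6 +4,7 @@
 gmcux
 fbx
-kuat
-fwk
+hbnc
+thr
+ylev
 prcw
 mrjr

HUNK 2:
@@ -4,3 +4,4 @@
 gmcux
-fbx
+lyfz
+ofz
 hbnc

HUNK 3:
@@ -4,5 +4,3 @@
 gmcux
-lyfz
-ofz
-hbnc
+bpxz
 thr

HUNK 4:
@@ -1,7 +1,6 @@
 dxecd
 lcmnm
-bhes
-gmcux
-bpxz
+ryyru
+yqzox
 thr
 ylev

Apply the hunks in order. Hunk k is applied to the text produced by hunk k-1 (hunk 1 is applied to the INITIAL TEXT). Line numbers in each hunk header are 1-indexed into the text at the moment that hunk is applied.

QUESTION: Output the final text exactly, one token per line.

Answer: dxecd
lcmnm
ryyru
yqzox
thr
ylev
prcw
mrjr

Derivation:
Hunk 1: at line 4 remove [kuat,fwk] add [hbnc,thr,ylev] -> 10 lines: dxecd lcmnm bhes gmcux fbx hbnc thr ylev prcw mrjr
Hunk 2: at line 4 remove [fbx] add [lyfz,ofz] -> 11 lines: dxecd lcmnm bhes gmcux lyfz ofz hbnc thr ylev prcw mrjr
Hunk 3: at line 4 remove [lyfz,ofz,hbnc] add [bpxz] -> 9 lines: dxecd lcmnm bhes gmcux bpxz thr ylev prcw mrjr
Hunk 4: at line 1 remove [bhes,gmcux,bpxz] add [ryyru,yqzox] -> 8 lines: dxecd lcmnm ryyru yqzox thr ylev prcw mrjr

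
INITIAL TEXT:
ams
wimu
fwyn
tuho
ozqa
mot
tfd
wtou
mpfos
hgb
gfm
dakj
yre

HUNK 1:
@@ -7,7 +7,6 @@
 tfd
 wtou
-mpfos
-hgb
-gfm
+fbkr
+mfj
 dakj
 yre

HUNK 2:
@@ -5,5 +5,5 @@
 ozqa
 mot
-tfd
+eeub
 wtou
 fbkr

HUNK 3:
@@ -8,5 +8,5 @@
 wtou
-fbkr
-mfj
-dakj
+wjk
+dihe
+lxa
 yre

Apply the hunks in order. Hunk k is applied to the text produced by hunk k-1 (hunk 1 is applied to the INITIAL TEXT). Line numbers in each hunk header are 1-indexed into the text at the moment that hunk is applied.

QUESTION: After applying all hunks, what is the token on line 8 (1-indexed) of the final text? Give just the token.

Answer: wtou

Derivation:
Hunk 1: at line 7 remove [mpfos,hgb,gfm] add [fbkr,mfj] -> 12 lines: ams wimu fwyn tuho ozqa mot tfd wtou fbkr mfj dakj yre
Hunk 2: at line 5 remove [tfd] add [eeub] -> 12 lines: ams wimu fwyn tuho ozqa mot eeub wtou fbkr mfj dakj yre
Hunk 3: at line 8 remove [fbkr,mfj,dakj] add [wjk,dihe,lxa] -> 12 lines: ams wimu fwyn tuho ozqa mot eeub wtou wjk dihe lxa yre
Final line 8: wtou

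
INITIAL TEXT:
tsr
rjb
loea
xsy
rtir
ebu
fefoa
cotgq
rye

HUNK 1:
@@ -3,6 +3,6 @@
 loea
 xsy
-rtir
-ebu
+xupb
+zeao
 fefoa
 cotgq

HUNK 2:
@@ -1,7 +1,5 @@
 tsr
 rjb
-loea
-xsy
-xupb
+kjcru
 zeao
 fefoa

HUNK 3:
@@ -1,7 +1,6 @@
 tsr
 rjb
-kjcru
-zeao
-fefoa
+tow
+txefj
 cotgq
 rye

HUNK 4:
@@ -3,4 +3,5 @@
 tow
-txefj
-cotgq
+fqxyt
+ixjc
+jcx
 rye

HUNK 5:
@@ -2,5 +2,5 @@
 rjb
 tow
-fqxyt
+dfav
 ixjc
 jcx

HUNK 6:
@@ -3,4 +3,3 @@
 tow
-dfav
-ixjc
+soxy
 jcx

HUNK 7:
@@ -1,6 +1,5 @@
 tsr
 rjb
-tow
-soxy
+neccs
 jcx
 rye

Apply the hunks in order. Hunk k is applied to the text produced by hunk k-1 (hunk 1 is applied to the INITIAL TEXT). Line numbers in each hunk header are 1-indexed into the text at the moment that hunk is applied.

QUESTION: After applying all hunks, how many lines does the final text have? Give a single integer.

Answer: 5

Derivation:
Hunk 1: at line 3 remove [rtir,ebu] add [xupb,zeao] -> 9 lines: tsr rjb loea xsy xupb zeao fefoa cotgq rye
Hunk 2: at line 1 remove [loea,xsy,xupb] add [kjcru] -> 7 lines: tsr rjb kjcru zeao fefoa cotgq rye
Hunk 3: at line 1 remove [kjcru,zeao,fefoa] add [tow,txefj] -> 6 lines: tsr rjb tow txefj cotgq rye
Hunk 4: at line 3 remove [txefj,cotgq] add [fqxyt,ixjc,jcx] -> 7 lines: tsr rjb tow fqxyt ixjc jcx rye
Hunk 5: at line 2 remove [fqxyt] add [dfav] -> 7 lines: tsr rjb tow dfav ixjc jcx rye
Hunk 6: at line 3 remove [dfav,ixjc] add [soxy] -> 6 lines: tsr rjb tow soxy jcx rye
Hunk 7: at line 1 remove [tow,soxy] add [neccs] -> 5 lines: tsr rjb neccs jcx rye
Final line count: 5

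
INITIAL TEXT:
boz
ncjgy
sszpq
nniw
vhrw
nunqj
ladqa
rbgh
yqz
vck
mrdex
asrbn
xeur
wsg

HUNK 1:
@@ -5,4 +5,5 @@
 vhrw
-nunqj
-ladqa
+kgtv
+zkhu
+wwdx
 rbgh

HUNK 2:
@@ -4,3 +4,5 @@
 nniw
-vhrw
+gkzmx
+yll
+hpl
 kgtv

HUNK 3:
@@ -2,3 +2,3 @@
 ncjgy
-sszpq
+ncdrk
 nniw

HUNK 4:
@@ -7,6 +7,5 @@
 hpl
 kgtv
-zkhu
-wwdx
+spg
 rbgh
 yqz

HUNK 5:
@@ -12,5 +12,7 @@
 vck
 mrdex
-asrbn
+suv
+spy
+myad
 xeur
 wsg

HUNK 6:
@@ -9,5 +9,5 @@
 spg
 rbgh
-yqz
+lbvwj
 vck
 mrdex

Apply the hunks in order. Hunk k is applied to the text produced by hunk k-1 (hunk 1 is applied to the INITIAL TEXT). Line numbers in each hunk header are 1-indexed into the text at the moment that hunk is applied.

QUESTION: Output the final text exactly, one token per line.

Answer: boz
ncjgy
ncdrk
nniw
gkzmx
yll
hpl
kgtv
spg
rbgh
lbvwj
vck
mrdex
suv
spy
myad
xeur
wsg

Derivation:
Hunk 1: at line 5 remove [nunqj,ladqa] add [kgtv,zkhu,wwdx] -> 15 lines: boz ncjgy sszpq nniw vhrw kgtv zkhu wwdx rbgh yqz vck mrdex asrbn xeur wsg
Hunk 2: at line 4 remove [vhrw] add [gkzmx,yll,hpl] -> 17 lines: boz ncjgy sszpq nniw gkzmx yll hpl kgtv zkhu wwdx rbgh yqz vck mrdex asrbn xeur wsg
Hunk 3: at line 2 remove [sszpq] add [ncdrk] -> 17 lines: boz ncjgy ncdrk nniw gkzmx yll hpl kgtv zkhu wwdx rbgh yqz vck mrdex asrbn xeur wsg
Hunk 4: at line 7 remove [zkhu,wwdx] add [spg] -> 16 lines: boz ncjgy ncdrk nniw gkzmx yll hpl kgtv spg rbgh yqz vck mrdex asrbn xeur wsg
Hunk 5: at line 12 remove [asrbn] add [suv,spy,myad] -> 18 lines: boz ncjgy ncdrk nniw gkzmx yll hpl kgtv spg rbgh yqz vck mrdex suv spy myad xeur wsg
Hunk 6: at line 9 remove [yqz] add [lbvwj] -> 18 lines: boz ncjgy ncdrk nniw gkzmx yll hpl kgtv spg rbgh lbvwj vck mrdex suv spy myad xeur wsg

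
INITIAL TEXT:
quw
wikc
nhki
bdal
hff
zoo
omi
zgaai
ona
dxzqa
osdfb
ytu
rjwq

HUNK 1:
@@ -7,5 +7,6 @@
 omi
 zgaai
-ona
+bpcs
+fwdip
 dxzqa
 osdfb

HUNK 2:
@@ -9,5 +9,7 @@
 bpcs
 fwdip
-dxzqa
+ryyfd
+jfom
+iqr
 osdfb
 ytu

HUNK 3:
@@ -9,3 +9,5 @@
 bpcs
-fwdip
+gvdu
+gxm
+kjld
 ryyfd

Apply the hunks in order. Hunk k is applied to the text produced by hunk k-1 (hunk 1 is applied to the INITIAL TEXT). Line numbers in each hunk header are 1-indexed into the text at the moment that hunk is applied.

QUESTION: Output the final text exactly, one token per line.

Hunk 1: at line 7 remove [ona] add [bpcs,fwdip] -> 14 lines: quw wikc nhki bdal hff zoo omi zgaai bpcs fwdip dxzqa osdfb ytu rjwq
Hunk 2: at line 9 remove [dxzqa] add [ryyfd,jfom,iqr] -> 16 lines: quw wikc nhki bdal hff zoo omi zgaai bpcs fwdip ryyfd jfom iqr osdfb ytu rjwq
Hunk 3: at line 9 remove [fwdip] add [gvdu,gxm,kjld] -> 18 lines: quw wikc nhki bdal hff zoo omi zgaai bpcs gvdu gxm kjld ryyfd jfom iqr osdfb ytu rjwq

Answer: quw
wikc
nhki
bdal
hff
zoo
omi
zgaai
bpcs
gvdu
gxm
kjld
ryyfd
jfom
iqr
osdfb
ytu
rjwq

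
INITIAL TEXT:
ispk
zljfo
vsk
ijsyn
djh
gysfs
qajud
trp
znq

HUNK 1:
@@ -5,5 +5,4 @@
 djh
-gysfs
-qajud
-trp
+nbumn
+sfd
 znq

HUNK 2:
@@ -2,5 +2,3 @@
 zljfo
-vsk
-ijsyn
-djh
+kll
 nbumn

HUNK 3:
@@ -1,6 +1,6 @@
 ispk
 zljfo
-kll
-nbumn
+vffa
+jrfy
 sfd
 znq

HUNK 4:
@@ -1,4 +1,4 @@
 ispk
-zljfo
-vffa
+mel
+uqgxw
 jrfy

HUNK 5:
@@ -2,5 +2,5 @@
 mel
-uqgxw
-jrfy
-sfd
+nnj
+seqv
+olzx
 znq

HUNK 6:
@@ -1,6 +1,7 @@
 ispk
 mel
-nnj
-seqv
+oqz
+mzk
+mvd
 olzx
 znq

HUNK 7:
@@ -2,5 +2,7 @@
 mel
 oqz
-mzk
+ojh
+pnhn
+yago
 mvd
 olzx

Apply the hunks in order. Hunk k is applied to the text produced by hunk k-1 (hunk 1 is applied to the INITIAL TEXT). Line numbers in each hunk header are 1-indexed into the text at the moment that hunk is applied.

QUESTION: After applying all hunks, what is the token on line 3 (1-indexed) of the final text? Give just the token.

Hunk 1: at line 5 remove [gysfs,qajud,trp] add [nbumn,sfd] -> 8 lines: ispk zljfo vsk ijsyn djh nbumn sfd znq
Hunk 2: at line 2 remove [vsk,ijsyn,djh] add [kll] -> 6 lines: ispk zljfo kll nbumn sfd znq
Hunk 3: at line 1 remove [kll,nbumn] add [vffa,jrfy] -> 6 lines: ispk zljfo vffa jrfy sfd znq
Hunk 4: at line 1 remove [zljfo,vffa] add [mel,uqgxw] -> 6 lines: ispk mel uqgxw jrfy sfd znq
Hunk 5: at line 2 remove [uqgxw,jrfy,sfd] add [nnj,seqv,olzx] -> 6 lines: ispk mel nnj seqv olzx znq
Hunk 6: at line 1 remove [nnj,seqv] add [oqz,mzk,mvd] -> 7 lines: ispk mel oqz mzk mvd olzx znq
Hunk 7: at line 2 remove [mzk] add [ojh,pnhn,yago] -> 9 lines: ispk mel oqz ojh pnhn yago mvd olzx znq
Final line 3: oqz

Answer: oqz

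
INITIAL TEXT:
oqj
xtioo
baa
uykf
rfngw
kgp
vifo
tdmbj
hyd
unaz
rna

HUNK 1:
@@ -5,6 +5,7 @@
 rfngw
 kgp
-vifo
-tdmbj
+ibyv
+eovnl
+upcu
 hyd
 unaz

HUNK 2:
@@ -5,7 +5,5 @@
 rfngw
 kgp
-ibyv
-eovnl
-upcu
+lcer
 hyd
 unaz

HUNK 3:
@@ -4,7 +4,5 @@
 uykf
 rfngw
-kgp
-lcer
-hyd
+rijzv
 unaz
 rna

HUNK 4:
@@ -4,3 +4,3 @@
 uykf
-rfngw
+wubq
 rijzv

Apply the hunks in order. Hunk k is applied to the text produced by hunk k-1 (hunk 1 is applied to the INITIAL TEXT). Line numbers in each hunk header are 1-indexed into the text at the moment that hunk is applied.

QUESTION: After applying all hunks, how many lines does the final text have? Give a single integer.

Answer: 8

Derivation:
Hunk 1: at line 5 remove [vifo,tdmbj] add [ibyv,eovnl,upcu] -> 12 lines: oqj xtioo baa uykf rfngw kgp ibyv eovnl upcu hyd unaz rna
Hunk 2: at line 5 remove [ibyv,eovnl,upcu] add [lcer] -> 10 lines: oqj xtioo baa uykf rfngw kgp lcer hyd unaz rna
Hunk 3: at line 4 remove [kgp,lcer,hyd] add [rijzv] -> 8 lines: oqj xtioo baa uykf rfngw rijzv unaz rna
Hunk 4: at line 4 remove [rfngw] add [wubq] -> 8 lines: oqj xtioo baa uykf wubq rijzv unaz rna
Final line count: 8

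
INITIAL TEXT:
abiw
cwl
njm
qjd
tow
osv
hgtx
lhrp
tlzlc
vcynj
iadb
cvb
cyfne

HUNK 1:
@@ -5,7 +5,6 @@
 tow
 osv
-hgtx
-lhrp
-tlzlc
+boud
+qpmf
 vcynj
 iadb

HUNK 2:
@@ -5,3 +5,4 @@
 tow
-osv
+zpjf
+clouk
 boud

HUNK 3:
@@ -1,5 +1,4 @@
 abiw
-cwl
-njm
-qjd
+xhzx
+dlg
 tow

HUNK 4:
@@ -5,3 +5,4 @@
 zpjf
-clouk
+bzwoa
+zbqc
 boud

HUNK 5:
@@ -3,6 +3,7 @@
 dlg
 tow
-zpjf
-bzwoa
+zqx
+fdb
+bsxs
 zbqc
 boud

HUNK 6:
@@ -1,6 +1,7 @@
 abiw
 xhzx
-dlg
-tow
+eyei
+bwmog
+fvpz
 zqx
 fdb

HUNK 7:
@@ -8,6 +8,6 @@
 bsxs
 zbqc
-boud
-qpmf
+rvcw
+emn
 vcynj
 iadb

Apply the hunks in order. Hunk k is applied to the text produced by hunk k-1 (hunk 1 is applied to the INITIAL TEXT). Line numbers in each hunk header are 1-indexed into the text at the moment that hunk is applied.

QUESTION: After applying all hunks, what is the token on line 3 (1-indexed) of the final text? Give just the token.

Hunk 1: at line 5 remove [hgtx,lhrp,tlzlc] add [boud,qpmf] -> 12 lines: abiw cwl njm qjd tow osv boud qpmf vcynj iadb cvb cyfne
Hunk 2: at line 5 remove [osv] add [zpjf,clouk] -> 13 lines: abiw cwl njm qjd tow zpjf clouk boud qpmf vcynj iadb cvb cyfne
Hunk 3: at line 1 remove [cwl,njm,qjd] add [xhzx,dlg] -> 12 lines: abiw xhzx dlg tow zpjf clouk boud qpmf vcynj iadb cvb cyfne
Hunk 4: at line 5 remove [clouk] add [bzwoa,zbqc] -> 13 lines: abiw xhzx dlg tow zpjf bzwoa zbqc boud qpmf vcynj iadb cvb cyfne
Hunk 5: at line 3 remove [zpjf,bzwoa] add [zqx,fdb,bsxs] -> 14 lines: abiw xhzx dlg tow zqx fdb bsxs zbqc boud qpmf vcynj iadb cvb cyfne
Hunk 6: at line 1 remove [dlg,tow] add [eyei,bwmog,fvpz] -> 15 lines: abiw xhzx eyei bwmog fvpz zqx fdb bsxs zbqc boud qpmf vcynj iadb cvb cyfne
Hunk 7: at line 8 remove [boud,qpmf] add [rvcw,emn] -> 15 lines: abiw xhzx eyei bwmog fvpz zqx fdb bsxs zbqc rvcw emn vcynj iadb cvb cyfne
Final line 3: eyei

Answer: eyei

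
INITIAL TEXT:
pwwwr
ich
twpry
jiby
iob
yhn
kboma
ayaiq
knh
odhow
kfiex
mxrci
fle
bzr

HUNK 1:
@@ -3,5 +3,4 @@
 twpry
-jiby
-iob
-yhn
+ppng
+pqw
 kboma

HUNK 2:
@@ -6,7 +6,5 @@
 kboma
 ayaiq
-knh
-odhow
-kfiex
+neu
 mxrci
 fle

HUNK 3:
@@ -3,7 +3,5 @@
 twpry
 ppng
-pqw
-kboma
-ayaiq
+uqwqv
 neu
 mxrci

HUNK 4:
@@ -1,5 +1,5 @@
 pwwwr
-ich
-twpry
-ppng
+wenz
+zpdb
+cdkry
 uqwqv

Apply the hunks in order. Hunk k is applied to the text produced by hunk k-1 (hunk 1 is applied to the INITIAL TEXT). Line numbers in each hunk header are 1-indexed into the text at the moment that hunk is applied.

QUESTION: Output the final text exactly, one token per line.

Answer: pwwwr
wenz
zpdb
cdkry
uqwqv
neu
mxrci
fle
bzr

Derivation:
Hunk 1: at line 3 remove [jiby,iob,yhn] add [ppng,pqw] -> 13 lines: pwwwr ich twpry ppng pqw kboma ayaiq knh odhow kfiex mxrci fle bzr
Hunk 2: at line 6 remove [knh,odhow,kfiex] add [neu] -> 11 lines: pwwwr ich twpry ppng pqw kboma ayaiq neu mxrci fle bzr
Hunk 3: at line 3 remove [pqw,kboma,ayaiq] add [uqwqv] -> 9 lines: pwwwr ich twpry ppng uqwqv neu mxrci fle bzr
Hunk 4: at line 1 remove [ich,twpry,ppng] add [wenz,zpdb,cdkry] -> 9 lines: pwwwr wenz zpdb cdkry uqwqv neu mxrci fle bzr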